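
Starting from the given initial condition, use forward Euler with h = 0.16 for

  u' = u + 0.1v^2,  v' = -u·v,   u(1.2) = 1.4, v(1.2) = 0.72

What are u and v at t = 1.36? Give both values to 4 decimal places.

1.6323, 0.5587

Euler on (u,v): u_{n+1} = u_n + h·u', v_{n+1} = v_n + h·v'.
1.200000: (1.400000, 0.720000); f=(1.451840, -1.008000) → (1.632294, 0.558720)
(u(1.36), v(1.36)) ≈ (1.6323, 0.5587)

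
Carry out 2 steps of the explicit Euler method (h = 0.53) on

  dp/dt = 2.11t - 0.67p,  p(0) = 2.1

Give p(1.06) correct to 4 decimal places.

1.4661

Euler: p_{n+1} = p_n + h·f(t_n, p_n).
t=0.000000, p=2.100000: f=-1.407000 → p ← 2.100000 + 0.53·(-1.407000) = 1.354290
t=0.530000, p=1.354290: f=0.210926 → p ← 1.354290 + 0.53·0.210926 = 1.466081
p(1.06) ≈ 1.4661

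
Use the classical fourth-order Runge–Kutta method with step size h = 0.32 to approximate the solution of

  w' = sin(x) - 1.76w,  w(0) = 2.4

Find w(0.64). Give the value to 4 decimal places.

0.9193

RK4: k1 = f(x_n, w_n); k2 = f(x_n + h/2, w_n + (h/2)·k1); k3 = f(x_n + h/2, w_n + (h/2)·k2); k4 = f(x_n + h, w_n + h·k3); w_{n+1} = w_n + (h/6)·(k1 + 2k2 + 2k3 + k4).
x=0.000000, w=2.400000:
  k1 = f(0.000000, 2.400000) = -4.224000
  k2 = f(0.160000, 1.724160) = -2.875203
  k3 = f(0.160000, 1.939967) = -3.255025
  k4 = f(0.320000, 1.358392) = -2.076204
  w ← 2.400000 + (0.32/6)·(k1 + 2k2 + 2k3 + k4) = 1.410098
x=0.320000, w=1.410098:
  k1 = f(0.320000, 1.410098) = -2.167206
  k2 = f(0.480000, 1.063345) = -1.409708
  k3 = f(0.480000, 1.184545) = -1.623020
  k4 = f(0.640000, 0.890732) = -0.970493
  w ← 1.410098 + (0.32/6)·(k1 + 2k2 + 2k3 + k4) = 0.919263
w(0.64) ≈ 0.9193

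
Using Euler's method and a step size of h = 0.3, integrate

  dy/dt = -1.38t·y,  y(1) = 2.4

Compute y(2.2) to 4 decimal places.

Euler: y_{n+1} = y_n + h·f(t_n, y_n).
t=1.000000, y=2.400000: f=-3.312000 → y ← 2.400000 + 0.3·(-3.312000) = 1.406400
t=1.300000, y=1.406400: f=-2.523082 → y ← 1.406400 + 0.3·(-2.523082) = 0.649476
t=1.600000, y=0.649476: f=-1.434042 → y ← 0.649476 + 0.3·(-1.434042) = 0.219263
t=1.900000, y=0.219263: f=-0.574907 → y ← 0.219263 + 0.3·(-0.574907) = 0.046791
y(2.2) ≈ 0.0468

0.0468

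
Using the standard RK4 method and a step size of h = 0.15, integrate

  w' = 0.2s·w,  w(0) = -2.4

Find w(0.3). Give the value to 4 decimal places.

RK4: k1 = f(s_n, w_n); k2 = f(s_n + h/2, w_n + (h/2)·k1); k3 = f(s_n + h/2, w_n + (h/2)·k2); k4 = f(s_n + h, w_n + h·k3); w_{n+1} = w_n + (h/6)·(k1 + 2k2 + 2k3 + k4).
s=0.000000, w=-2.400000:
  k1 = f(0.000000, -2.400000) = 0.000000
  k2 = f(0.075000, -2.400000) = -0.036000
  k3 = f(0.075000, -2.402700) = -0.036040
  k4 = f(0.150000, -2.405406) = -0.072162
  w ← -2.400000 + (0.15/6)·(k1 + 2k2 + 2k3 + k4) = -2.405406
s=0.150000, w=-2.405406:
  k1 = f(0.150000, -2.405406) = -0.072162
  k2 = f(0.225000, -2.410818) = -0.108487
  k3 = f(0.225000, -2.413543) = -0.108609
  k4 = f(0.300000, -2.421697) = -0.145302
  w ← -2.405406 + (0.15/6)·(k1 + 2k2 + 2k3 + k4) = -2.421697
w(0.3) ≈ -2.4217

-2.4217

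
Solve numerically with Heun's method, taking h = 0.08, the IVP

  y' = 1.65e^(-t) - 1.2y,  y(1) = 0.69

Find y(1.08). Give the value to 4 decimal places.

Heun: k1 = f(t_n, y_n); k2 = f(t_n + h, y_n + h·k1); y_{n+1} = y_n + (h/2)·(k1 + k2).
t=1.000000, y=0.690000:
  k1 = f(1.000000, 0.690000) = -0.220999
  k2 = f(1.080000, 0.672320) = -0.246451
  y ← 0.690000 + (0.08/2)·(-0.220999 + (-0.246451)) = 0.671302
y(1.08) ≈ 0.6713

0.6713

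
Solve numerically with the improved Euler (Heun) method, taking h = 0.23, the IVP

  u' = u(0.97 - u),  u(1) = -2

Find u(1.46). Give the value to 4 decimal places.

-18.9628

Heun: k1 = f(t_n, u_n); k2 = f(t_n + h, u_n + h·k1); u_{n+1} = u_n + (h/2)·(k1 + k2).
t=1.000000, u=-2.000000:
  k1 = f(1.000000, -2.000000) = -5.940000
  k2 = f(1.230000, -3.366200) = -14.596516
  u ← -2.000000 + (0.23/2)·(-5.940000 + (-14.596516)) = -4.361699
t=1.230000, u=-4.361699:
  k1 = f(1.230000, -4.361699) = -23.255270
  k2 = f(1.460000, -9.710411) = -103.711190
  u ← -4.361699 + (0.23/2)·(-23.255270 + (-103.711190)) = -18.962842
u(1.46) ≈ -18.9628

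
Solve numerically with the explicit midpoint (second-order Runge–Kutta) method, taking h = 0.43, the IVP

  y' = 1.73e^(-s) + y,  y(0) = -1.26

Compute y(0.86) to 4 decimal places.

Midpoint: k1 = f(s_n, y_n); k2 = f(s_n + h/2, y_n + (h/2)·k1); y_{n+1} = y_n + h·k2.
s=0.000000, y=-1.260000:
  k1 = f(0.000000, -1.260000) = 0.470000
  k2 = f(0.215000, -1.158950) = 0.236367
  y ← -1.260000 + 0.43·0.236367 = -1.158362
s=0.430000, y=-1.158362:
  k1 = f(0.430000, -1.158362) = -0.032982
  k2 = f(0.645000, -1.165453) = -0.257787
  y ← -1.158362 + 0.43·(-0.257787) = -1.269211
y(0.86) ≈ -1.2692

-1.2692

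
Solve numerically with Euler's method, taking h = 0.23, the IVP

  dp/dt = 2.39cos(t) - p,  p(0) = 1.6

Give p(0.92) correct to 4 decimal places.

Euler: p_{n+1} = p_n + h·f(t_n, p_n).
t=0.000000, p=1.600000: f=0.790000 → p ← 1.600000 + 0.23·0.790000 = 1.781700
t=0.230000, p=1.781700: f=0.545363 → p ← 1.781700 + 0.23·0.545363 = 1.907133
t=0.460000, p=1.907133: f=0.234432 → p ← 1.907133 + 0.23·0.234432 = 1.961053
t=0.690000, p=1.961053: f=-0.117775 → p ← 1.961053 + 0.23·(-0.117775) = 1.933965
p(0.92) ≈ 1.9340

1.9340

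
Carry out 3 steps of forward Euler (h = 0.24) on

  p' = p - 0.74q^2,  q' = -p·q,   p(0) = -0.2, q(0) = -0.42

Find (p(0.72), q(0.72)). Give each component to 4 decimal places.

Euler on (p,q): p_{n+1} = p_n + h·p', q_{n+1} = q_n + h·q'.
0.000000: (-0.200000, -0.420000); f=(-0.330536, -0.084000) → (-0.279329, -0.440160)
0.240000: (-0.279329, -0.440160); f=(-0.422697, -0.122949) → (-0.380776, -0.469668)
0.480000: (-0.380776, -0.469668); f=(-0.544011, -0.178838) → (-0.511339, -0.512589)
(p(0.72), q(0.72)) ≈ (-0.5113, -0.5126)

-0.5113, -0.5126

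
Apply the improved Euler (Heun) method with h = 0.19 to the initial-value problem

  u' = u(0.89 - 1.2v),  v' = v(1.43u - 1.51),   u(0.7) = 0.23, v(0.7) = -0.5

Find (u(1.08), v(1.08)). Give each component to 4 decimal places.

Heun on (u,v): k1 = f(x_n, state_n); k2 = f(x_n + h, state_n + h·k1); state_{n+1} = state_n + (h/2)·(k1 + k2).
0.700000: (0.230000, -0.500000)
  k1 = (0.342700, 0.590550)
  predictor → (0.295113, -0.387796)
  k2 = (0.399983, 0.421917)
  → (0.300555, -0.403816)
0.890000: (0.300555, -0.403816)
  k1 = (0.413136, 0.436204)
  predictor → (0.379051, -0.320937)
  k2 = (0.483337, 0.310653)
  → (0.385720, -0.332864)
(u(1.08), v(1.08)) ≈ (0.3857, -0.3329)

0.3857, -0.3329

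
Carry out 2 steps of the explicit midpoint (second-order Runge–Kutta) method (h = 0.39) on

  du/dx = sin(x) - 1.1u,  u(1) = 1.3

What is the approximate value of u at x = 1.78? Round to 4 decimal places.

Midpoint: k1 = f(x_n, u_n); k2 = f(x_n + h/2, u_n + (h/2)·k1); u_{n+1} = u_n + h·k2.
x=1.000000, u=1.300000:
  k1 = f(1.000000, 1.300000) = -0.588529
  k2 = f(1.195000, 1.185237) = -0.373545
  u ← 1.300000 + 0.39·(-0.373545) = 1.154317
x=1.390000, u=1.154317:
  k1 = f(1.390000, 1.154317) = -0.286048
  k2 = f(1.585000, 1.098538) = -0.208493
  u ← 1.154317 + 0.39·(-0.208493) = 1.073005
u(1.78) ≈ 1.0730

1.0730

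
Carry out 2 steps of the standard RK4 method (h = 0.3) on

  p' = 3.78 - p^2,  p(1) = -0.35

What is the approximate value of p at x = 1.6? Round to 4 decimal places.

RK4: k1 = f(x_n, p_n); k2 = f(x_n + h/2, p_n + (h/2)·k1); k3 = f(x_n + h/2, p_n + (h/2)·k2); k4 = f(x_n + h, p_n + h·k3); p_{n+1} = p_n + (h/6)·(k1 + 2k2 + 2k3 + k4).
x=1.000000, p=-0.350000:
  k1 = f(1.000000, -0.350000) = 3.657500
  k2 = f(1.150000, 0.198625) = 3.740548
  k3 = f(1.150000, 0.211082) = 3.735444
  k4 = f(1.300000, 0.770633) = 3.186124
  p ← -0.350000 + (0.3/6)·(k1 + 2k2 + 2k3 + k4) = 0.739780
x=1.300000, p=0.739780:
  k1 = f(1.300000, 0.739780) = 3.232725
  k2 = f(1.450000, 1.224689) = 2.280136
  k3 = f(1.450000, 1.081801) = 2.609707
  k4 = f(1.600000, 1.522692) = 1.461408
  p ← 0.739780 + (0.3/6)·(k1 + 2k2 + 2k3 + k4) = 1.463471
p(1.6) ≈ 1.4635

1.4635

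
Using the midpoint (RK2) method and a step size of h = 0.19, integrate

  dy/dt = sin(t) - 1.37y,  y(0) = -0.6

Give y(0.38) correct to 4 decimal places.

Midpoint: k1 = f(t_n, y_n); k2 = f(t_n + h/2, y_n + (h/2)·k1); y_{n+1} = y_n + h·k2.
t=0.000000, y=-0.600000:
  k1 = f(0.000000, -0.600000) = 0.822000
  k2 = f(0.095000, -0.521910) = 0.809874
  y ← -0.600000 + 0.19·0.809874 = -0.446124
t=0.190000, y=-0.446124:
  k1 = f(0.190000, -0.446124) = 0.800049
  k2 = f(0.285000, -0.370119) = 0.788221
  y ← -0.446124 + 0.19·0.788221 = -0.296362
y(0.38) ≈ -0.2964

-0.2964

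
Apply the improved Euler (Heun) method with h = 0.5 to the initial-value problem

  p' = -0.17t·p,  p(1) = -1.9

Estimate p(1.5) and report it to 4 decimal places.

Heun: k1 = f(t_n, p_n); k2 = f(t_n + h, p_n + h·k1); p_{n+1} = p_n + (h/2)·(k1 + k2).
t=1.000000, p=-1.900000:
  k1 = f(1.000000, -1.900000) = 0.323000
  k2 = f(1.500000, -1.738500) = 0.443317
  p ← -1.900000 + (0.5/2)·(0.323000 + 0.443317) = -1.708421
p(1.5) ≈ -1.7084

-1.7084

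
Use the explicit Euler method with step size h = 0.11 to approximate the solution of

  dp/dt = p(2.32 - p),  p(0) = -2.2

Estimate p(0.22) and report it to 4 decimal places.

Euler: p_{n+1} = p_n + h·f(t_n, p_n).
t=0.000000, p=-2.200000: f=-9.944000 → p ← -2.200000 + 0.11·(-9.944000) = -3.293840
t=0.110000, p=-3.293840: f=-18.491091 → p ← -3.293840 + 0.11·(-18.491091) = -5.327860
p(0.22) ≈ -5.3279

-5.3279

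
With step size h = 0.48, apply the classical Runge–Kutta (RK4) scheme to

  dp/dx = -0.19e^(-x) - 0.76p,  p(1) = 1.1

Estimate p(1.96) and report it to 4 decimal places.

0.5015

RK4: k1 = f(x_n, p_n); k2 = f(x_n + h/2, p_n + (h/2)·k1); k3 = f(x_n + h/2, p_n + (h/2)·k2); k4 = f(x_n + h, p_n + h·k3); p_{n+1} = p_n + (h/6)·(k1 + 2k2 + 2k3 + k4).
x=1.000000, p=1.100000:
  k1 = f(1.000000, 1.100000) = -0.905897
  k2 = f(1.240000, 0.882585) = -0.725747
  k3 = f(1.240000, 0.925821) = -0.758607
  k4 = f(1.480000, 0.735869) = -0.602511
  p ← 1.100000 + (0.48/6)·(k1 + 2k2 + 2k3 + k4) = 0.741831
x=1.480000, p=0.741831:
  k1 = f(1.480000, 0.741831) = -0.607042
  k2 = f(1.720000, 0.596140) = -0.487089
  k3 = f(1.720000, 0.624929) = -0.508969
  k4 = f(1.960000, 0.497526) = -0.404883
  p ← 0.741831 + (0.48/6)·(k1 + 2k2 + 2k3 + k4) = 0.501507
p(1.96) ≈ 0.5015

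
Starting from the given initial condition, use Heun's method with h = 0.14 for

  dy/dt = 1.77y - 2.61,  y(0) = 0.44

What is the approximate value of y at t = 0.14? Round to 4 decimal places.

0.1519

Heun: k1 = f(t_n, y_n); k2 = f(t_n + h, y_n + h·k1); y_{n+1} = y_n + (h/2)·(k1 + k2).
t=0.000000, y=0.440000:
  k1 = f(0.000000, 0.440000) = -1.831200
  k2 = f(0.140000, 0.183632) = -2.284971
  y ← 0.440000 + (0.14/2)·(-1.831200 + (-2.284971)) = 0.151868
y(0.14) ≈ 0.1519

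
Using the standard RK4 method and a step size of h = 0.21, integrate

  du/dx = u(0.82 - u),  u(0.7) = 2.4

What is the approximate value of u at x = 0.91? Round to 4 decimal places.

1.8395

RK4: k1 = f(x_n, u_n); k2 = f(x_n + h/2, u_n + (h/2)·k1); k3 = f(x_n + h/2, u_n + (h/2)·k2); k4 = f(x_n + h, u_n + h·k3); u_{n+1} = u_n + (h/6)·(k1 + 2k2 + 2k3 + k4).
x=0.700000, u=2.400000:
  k1 = f(0.700000, 2.400000) = -3.792000
  k2 = f(0.805000, 2.001840) = -2.365855
  k3 = f(0.805000, 2.151585) = -2.865019
  k4 = f(0.910000, 1.798346) = -1.759404
  u ← 2.400000 + (0.21/6)·(k1 + 2k2 + 2k3 + k4) = 1.839540
u(0.91) ≈ 1.8395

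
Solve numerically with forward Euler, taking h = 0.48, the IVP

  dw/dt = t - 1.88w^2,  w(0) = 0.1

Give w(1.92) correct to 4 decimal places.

0.9526

Euler: w_{n+1} = w_n + h·f(t_n, w_n).
t=0.000000, w=0.100000: f=-0.018800 → w ← 0.100000 + 0.48·(-0.018800) = 0.090976
t=0.480000, w=0.090976: f=0.464440 → w ← 0.090976 + 0.48·0.464440 = 0.313907
t=0.960000, w=0.313907: f=0.774749 → w ← 0.313907 + 0.48·0.774749 = 0.685787
t=1.440000, w=0.685787: f=0.555830 → w ← 0.685787 + 0.48·0.555830 = 0.952585
w(1.92) ≈ 0.9526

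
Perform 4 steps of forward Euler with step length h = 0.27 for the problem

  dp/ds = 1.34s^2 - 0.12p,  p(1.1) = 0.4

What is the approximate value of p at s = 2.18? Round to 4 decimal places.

Euler: p_{n+1} = p_n + h·f(s_n, p_n).
s=1.100000, p=0.400000: f=1.573400 → p ← 0.400000 + 0.27·1.573400 = 0.824818
s=1.370000, p=0.824818: f=2.416068 → p ← 0.824818 + 0.27·2.416068 = 1.477156
s=1.640000, p=1.477156: f=3.426805 → p ← 1.477156 + 0.27·3.426805 = 2.402394
s=1.910000, p=2.402394: f=4.600167 → p ← 2.402394 + 0.27·4.600167 = 3.644439
p(2.18) ≈ 3.6444

3.6444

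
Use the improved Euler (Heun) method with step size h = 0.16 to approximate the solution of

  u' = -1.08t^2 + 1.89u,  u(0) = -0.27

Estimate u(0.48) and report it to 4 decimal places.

Heun: k1 = f(t_n, u_n); k2 = f(t_n + h, u_n + h·k1); u_{n+1} = u_n + (h/2)·(k1 + k2).
t=0.000000, u=-0.270000:
  k1 = f(0.000000, -0.270000) = -0.510300
  k2 = f(0.160000, -0.351648) = -0.692263
  u ← -0.270000 + (0.16/2)·(-0.510300 + (-0.692263)) = -0.366205
t=0.160000, u=-0.366205:
  k1 = f(0.160000, -0.366205) = -0.719775
  k2 = f(0.320000, -0.481369) = -1.020380
  u ← -0.366205 + (0.16/2)·(-0.719775 + (-1.020380)) = -0.505417
t=0.320000, u=-0.505417:
  k1 = f(0.320000, -0.505417) = -1.065831
  k2 = f(0.480000, -0.675950) = -1.526378
  u ← -0.505417 + (0.16/2)·(-1.065831 + (-1.526378)) = -0.712794
u(0.48) ≈ -0.7128

-0.7128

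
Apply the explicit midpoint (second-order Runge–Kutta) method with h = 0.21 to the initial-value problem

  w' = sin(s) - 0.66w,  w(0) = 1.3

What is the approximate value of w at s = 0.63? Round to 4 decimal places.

Midpoint: k1 = f(s_n, w_n); k2 = f(s_n + h/2, w_n + (h/2)·k1); w_{n+1} = w_n + h·k2.
s=0.000000, w=1.300000:
  k1 = f(0.000000, 1.300000) = -0.858000
  k2 = f(0.105000, 1.209910) = -0.693733
  w ← 1.300000 + 0.21·(-0.693733) = 1.154316
s=0.210000, w=1.154316:
  k1 = f(0.210000, 1.154316) = -0.553389
  k2 = f(0.315000, 1.096210) = -0.413682
  w ← 1.154316 + 0.21·(-0.413682) = 1.067443
s=0.420000, w=1.067443:
  k1 = f(0.420000, 1.067443) = -0.296752
  k2 = f(0.525000, 1.036284) = -0.182734
  w ← 1.067443 + 0.21·(-0.182734) = 1.029069
w(0.63) ≈ 1.0291

1.0291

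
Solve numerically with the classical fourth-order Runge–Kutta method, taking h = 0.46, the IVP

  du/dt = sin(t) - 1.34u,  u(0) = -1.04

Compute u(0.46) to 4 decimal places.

-0.4765

RK4: k1 = f(t_n, u_n); k2 = f(t_n + h/2, u_n + (h/2)·k1); k3 = f(t_n + h/2, u_n + (h/2)·k2); k4 = f(t_n + h, u_n + h·k3); u_{n+1} = u_n + (h/6)·(k1 + 2k2 + 2k3 + k4).
t=0.000000, u=-1.040000:
  k1 = f(0.000000, -1.040000) = 1.393600
  k2 = f(0.230000, -0.719472) = 1.192070
  k3 = f(0.230000, -0.765824) = 1.254182
  k4 = f(0.460000, -0.463076) = 1.064471
  u ← -1.040000 + (0.46/6)·(k1 + 2k2 + 2k3 + k4) = -0.476456
u(0.46) ≈ -0.4765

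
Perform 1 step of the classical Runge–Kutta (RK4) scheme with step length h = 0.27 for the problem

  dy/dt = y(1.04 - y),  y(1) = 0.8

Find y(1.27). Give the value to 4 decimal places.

0.8479

RK4: k1 = f(t_n, y_n); k2 = f(t_n + h/2, y_n + (h/2)·k1); k3 = f(t_n + h/2, y_n + (h/2)·k2); k4 = f(t_n + h, y_n + h·k3); y_{n+1} = y_n + (h/6)·(k1 + 2k2 + 2k3 + k4).
t=1.000000, y=0.800000:
  k1 = f(1.000000, 0.800000) = 0.192000
  k2 = f(1.135000, 0.825920) = 0.176813
  k3 = f(1.135000, 0.823870) = 0.178063
  k4 = f(1.270000, 0.848077) = 0.162765
  y ← 0.800000 + (0.27/6)·(k1 + 2k2 + 2k3 + k4) = 0.847903
y(1.27) ≈ 0.8479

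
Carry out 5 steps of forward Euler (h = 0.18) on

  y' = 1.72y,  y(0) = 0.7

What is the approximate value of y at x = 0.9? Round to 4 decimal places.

Euler: y_{n+1} = y_n + h·f(x_n, y_n).
x=0.000000, y=0.700000: f=1.204000 → y ← 0.700000 + 0.18·1.204000 = 0.916720
x=0.180000, y=0.916720: f=1.576758 → y ← 0.916720 + 0.18·1.576758 = 1.200537
x=0.360000, y=1.200537: f=2.064923 → y ← 1.200537 + 0.18·2.064923 = 1.572223
x=0.540000, y=1.572223: f=2.704223 → y ← 1.572223 + 0.18·2.704223 = 2.058983
x=0.720000, y=2.058983: f=3.541450 → y ← 2.058983 + 0.18·3.541450 = 2.696444
y(0.9) ≈ 2.6964

2.6964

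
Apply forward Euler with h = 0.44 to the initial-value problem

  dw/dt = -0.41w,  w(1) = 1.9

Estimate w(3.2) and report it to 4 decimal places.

0.7027

Euler: w_{n+1} = w_n + h·f(t_n, w_n).
t=1.000000, w=1.900000: f=-0.779000 → w ← 1.900000 + 0.44·(-0.779000) = 1.557240
t=1.440000, w=1.557240: f=-0.638468 → w ← 1.557240 + 0.44·(-0.638468) = 1.276314
t=1.880000, w=1.276314: f=-0.523289 → w ← 1.276314 + 0.44·(-0.523289) = 1.046067
t=2.320000, w=1.046067: f=-0.428887 → w ← 1.046067 + 0.44·(-0.428887) = 0.857356
t=2.760000, w=0.857356: f=-0.351516 → w ← 0.857356 + 0.44·(-0.351516) = 0.702689
w(3.2) ≈ 0.7027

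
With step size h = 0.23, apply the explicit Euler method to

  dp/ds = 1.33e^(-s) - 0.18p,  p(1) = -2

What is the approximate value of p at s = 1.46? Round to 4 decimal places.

Euler: p_{n+1} = p_n + h·f(s_n, p_n).
s=1.000000, p=-2.000000: f=0.849280 → p ← -2.000000 + 0.23·0.849280 = -1.804666
s=1.230000, p=-1.804666: f=0.713589 → p ← -1.804666 + 0.23·0.713589 = -1.640540
p(1.46) ≈ -1.6405

-1.6405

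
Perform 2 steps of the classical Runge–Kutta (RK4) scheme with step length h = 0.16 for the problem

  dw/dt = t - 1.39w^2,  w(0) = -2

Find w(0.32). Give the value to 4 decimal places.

-14.4766

RK4: k1 = f(t_n, w_n); k2 = f(t_n + h/2, w_n + (h/2)·k1); k3 = f(t_n + h/2, w_n + (h/2)·k2); k4 = f(t_n + h, w_n + h·k3); w_{n+1} = w_n + (h/6)·(k1 + 2k2 + 2k3 + k4).
t=0.000000, w=-2.000000:
  k1 = f(0.000000, -2.000000) = -5.560000
  k2 = f(0.080000, -2.444800) = -8.228095
  k3 = f(0.080000, -2.658248) = -9.742130
  k4 = f(0.160000, -3.558741) = -17.443844
  w ← -2.000000 + (0.16/6)·(k1 + 2k2 + 2k3 + k4) = -3.571848
t=0.160000, w=-3.571848:
  k1 = f(0.160000, -3.571848) = -17.573755
  k2 = f(0.240000, -4.977748) = -34.201389
  k3 = f(0.240000, -6.307959) = -55.068581
  k4 = f(0.320000, -12.382821) = -212.814610
  w ← -3.571848 + (0.16/6)·(k1 + 2k2 + 2k3 + k4) = -14.476603
w(0.32) ≈ -14.4766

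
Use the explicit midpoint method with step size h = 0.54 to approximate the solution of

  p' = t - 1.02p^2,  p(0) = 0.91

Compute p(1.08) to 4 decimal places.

Midpoint: k1 = f(t_n, p_n); k2 = f(t_n + h/2, p_n + (h/2)·k1); p_{n+1} = p_n + h·k2.
t=0.000000, p=0.910000:
  k1 = f(0.000000, 0.910000) = -0.844662
  k2 = f(0.270000, 0.681941) = -0.204345
  p ← 0.910000 + 0.54·(-0.204345) = 0.799654
t=0.540000, p=0.799654:
  k1 = f(0.540000, 0.799654) = -0.112235
  k2 = f(0.810000, 0.769350) = 0.206262
  p ← 0.799654 + 0.54·0.206262 = 0.911035
p(1.08) ≈ 0.9110

0.9110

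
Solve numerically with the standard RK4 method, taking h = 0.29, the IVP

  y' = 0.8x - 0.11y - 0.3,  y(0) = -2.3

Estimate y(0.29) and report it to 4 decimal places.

RK4: k1 = f(x_n, y_n); k2 = f(x_n + h/2, y_n + (h/2)·k1); k3 = f(x_n + h/2, y_n + (h/2)·k2); k4 = f(x_n + h, y_n + h·k3); y_{n+1} = y_n + (h/6)·(k1 + 2k2 + 2k3 + k4).
x=0.000000, y=-2.300000:
  k1 = f(0.000000, -2.300000) = -0.047000
  k2 = f(0.145000, -2.306815) = 0.069750
  k3 = f(0.145000, -2.289886) = 0.067887
  k4 = f(0.290000, -2.280313) = 0.182834
  y ← -2.300000 + (0.29/6)·(k1 + 2k2 + 2k3 + k4) = -2.280130
y(0.29) ≈ -2.2801

-2.2801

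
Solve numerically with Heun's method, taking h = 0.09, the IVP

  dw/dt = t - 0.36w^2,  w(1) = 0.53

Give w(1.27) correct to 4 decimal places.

Heun: k1 = f(t_n, w_n); k2 = f(t_n + h, w_n + h·k1); w_{n+1} = w_n + (h/2)·(k1 + k2).
t=1.000000, w=0.530000:
  k1 = f(1.000000, 0.530000) = 0.898876
  k2 = f(1.090000, 0.610899) = 0.955649
  w ← 0.530000 + (0.09/2)·(0.898876 + 0.955649) = 0.613454
t=1.090000, w=0.613454:
  k1 = f(1.090000, 0.613454) = 0.954523
  k2 = f(1.180000, 0.699361) = 1.003922
  w ← 0.613454 + (0.09/2)·(0.954523 + 1.003922) = 0.701584
t=1.180000, w=0.701584:
  k1 = f(1.180000, 0.701584) = 1.002801
  k2 = f(1.270000, 0.791836) = 1.044279
  w ← 0.701584 + (0.09/2)·(1.002801 + 1.044279) = 0.793702
w(1.27) ≈ 0.7937

0.7937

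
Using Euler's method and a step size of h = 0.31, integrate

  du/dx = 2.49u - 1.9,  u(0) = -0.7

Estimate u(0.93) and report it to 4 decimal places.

-7.3761

Euler: u_{n+1} = u_n + h·f(x_n, u_n).
x=0.000000, u=-0.700000: f=-3.643000 → u ← -0.700000 + 0.31·(-3.643000) = -1.829330
x=0.310000, u=-1.829330: f=-6.455032 → u ← -1.829330 + 0.31·(-6.455032) = -3.830390
x=0.620000, u=-3.830390: f=-11.437671 → u ← -3.830390 + 0.31·(-11.437671) = -7.376068
u(0.93) ≈ -7.3761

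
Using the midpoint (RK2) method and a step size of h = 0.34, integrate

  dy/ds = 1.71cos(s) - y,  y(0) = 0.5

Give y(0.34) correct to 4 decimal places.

0.8331

Midpoint: k1 = f(s_n, y_n); k2 = f(s_n + h/2, y_n + (h/2)·k1); y_{n+1} = y_n + h·k2.
s=0.000000, y=0.500000:
  k1 = f(0.000000, 0.500000) = 1.210000
  k2 = f(0.170000, 0.705700) = 0.979650
  y ← 0.500000 + 0.34·0.979650 = 0.833081
y(0.34) ≈ 0.8331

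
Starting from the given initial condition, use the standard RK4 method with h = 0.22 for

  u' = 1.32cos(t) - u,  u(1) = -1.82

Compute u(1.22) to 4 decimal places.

-1.3459

RK4: k1 = f(t_n, u_n); k2 = f(t_n + h/2, u_n + (h/2)·k1); k3 = f(t_n + h/2, u_n + (h/2)·k2); k4 = f(t_n + h, u_n + h·k3); u_{n+1} = u_n + (h/6)·(k1 + 2k2 + 2k3 + k4).
t=1.000000, u=-1.820000:
  k1 = f(1.000000, -1.820000) = 2.533199
  k2 = f(1.110000, -1.541348) = 2.128301
  k3 = f(1.110000, -1.585887) = 2.172840
  k4 = f(1.220000, -1.341975) = 1.795588
  u ← -1.820000 + (0.22/6)·(k1 + 2k2 + 2k3 + k4) = -1.345861
u(1.22) ≈ -1.3459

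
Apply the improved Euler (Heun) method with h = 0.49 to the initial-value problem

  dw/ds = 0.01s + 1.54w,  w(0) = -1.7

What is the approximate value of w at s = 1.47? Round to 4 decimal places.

-14.3958

Heun: k1 = f(s_n, w_n); k2 = f(s_n + h, w_n + h·k1); w_{n+1} = w_n + (h/2)·(k1 + k2).
s=0.000000, w=-1.700000:
  k1 = f(0.000000, -1.700000) = -2.618000
  k2 = f(0.490000, -2.982820) = -4.588643
  w ← -1.700000 + (0.49/2)·(-2.618000 + (-4.588643)) = -3.465627
s=0.490000, w=-3.465627:
  k1 = f(0.490000, -3.465627) = -5.332166
  k2 = f(0.980000, -6.078389) = -9.350919
  w ← -3.465627 + (0.49/2)·(-5.332166 + (-9.350919)) = -7.062983
s=0.980000, w=-7.062983:
  k1 = f(0.980000, -7.062983) = -10.867194
  k2 = f(1.470000, -12.387909) = -19.062679
  w ← -7.062983 + (0.49/2)·(-10.867194 + (-19.062679)) = -14.395802
w(1.47) ≈ -14.3958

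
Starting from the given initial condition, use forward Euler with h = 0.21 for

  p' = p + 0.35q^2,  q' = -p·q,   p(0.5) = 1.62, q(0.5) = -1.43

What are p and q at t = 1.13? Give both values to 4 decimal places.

Euler on (p,q): p_{n+1} = p_n + h·p', q_{n+1} = q_n + h·q'.
0.500000: (1.620000, -1.430000); f=(2.335715, 2.316600) → (2.110500, -0.943514)
0.710000: (2.110500, -0.943514); f=(2.422077, 1.991286) → (2.619136, -0.525344)
0.920000: (2.619136, -0.525344); f=(2.715731, 1.375947) → (3.189440, -0.236395)
(p(1.13), q(1.13)) ≈ (3.1894, -0.2364)

3.1894, -0.2364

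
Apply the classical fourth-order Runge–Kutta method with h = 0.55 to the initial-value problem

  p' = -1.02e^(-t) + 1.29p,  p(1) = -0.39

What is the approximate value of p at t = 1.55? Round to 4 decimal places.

RK4: k1 = f(t_n, p_n); k2 = f(t_n + h/2, p_n + (h/2)·k1); k3 = f(t_n + h/2, p_n + (h/2)·k2); k4 = f(t_n + h, p_n + h·k3); p_{n+1} = p_n + (h/6)·(k1 + 2k2 + 2k3 + k4).
t=1.000000, p=-0.390000:
  k1 = f(1.000000, -0.390000) = -0.878337
  k2 = f(1.275000, -0.631543) = -1.099710
  k3 = f(1.275000, -0.692420) = -1.178242
  k4 = f(1.550000, -1.038033) = -1.555555
  p ← -0.390000 + (0.55/6)·(k1 + 2k2 + 2k3 + k4) = -1.030731
p(1.55) ≈ -1.0307

-1.0307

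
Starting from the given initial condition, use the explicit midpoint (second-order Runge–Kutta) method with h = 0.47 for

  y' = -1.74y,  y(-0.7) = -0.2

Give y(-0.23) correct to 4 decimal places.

-0.1033

Midpoint: k1 = f(x_n, y_n); k2 = f(x_n + h/2, y_n + (h/2)·k1); y_{n+1} = y_n + h·k2.
x=-0.700000, y=-0.200000:
  k1 = f(-0.700000, -0.200000) = 0.348000
  k2 = f(-0.465000, -0.118220) = 0.205703
  y ← -0.200000 + 0.47·0.205703 = -0.103320
y(-0.23) ≈ -0.1033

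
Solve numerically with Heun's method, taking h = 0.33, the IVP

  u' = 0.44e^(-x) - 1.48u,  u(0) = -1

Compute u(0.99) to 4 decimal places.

-0.1288

Heun: k1 = f(x_n, u_n); k2 = f(x_n + h, u_n + h·k1); u_{n+1} = u_n + (h/2)·(k1 + k2).
x=0.000000, u=-1.000000:
  k1 = f(0.000000, -1.000000) = 1.920000
  k2 = f(0.330000, -0.366400) = 0.858598
  u ← -1.000000 + (0.33/2)·(1.920000 + 0.858598) = -0.541531
x=0.330000, u=-0.541531:
  k1 = f(0.330000, -0.541531) = 1.117793
  k2 = f(0.660000, -0.172660) = 0.482951
  u ← -0.541531 + (0.33/2)·(1.117793 + 0.482951) = -0.277409
x=0.660000, u=-0.277409:
  k1 = f(0.660000, -0.277409) = 0.637979
  k2 = f(0.990000, -0.066875) = 0.262469
  u ← -0.277409 + (0.33/2)·(0.637979 + 0.262469) = -0.128835
u(0.99) ≈ -0.1288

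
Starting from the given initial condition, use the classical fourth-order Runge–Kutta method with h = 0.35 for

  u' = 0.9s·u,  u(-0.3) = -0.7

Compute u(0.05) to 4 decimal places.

RK4: k1 = f(s_n, u_n); k2 = f(s_n + h/2, u_n + (h/2)·k1); k3 = f(s_n + h/2, u_n + (h/2)·k2); k4 = f(s_n + h, u_n + h·k3); u_{n+1} = u_n + (h/6)·(k1 + 2k2 + 2k3 + k4).
s=-0.300000, u=-0.700000:
  k1 = f(-0.300000, -0.700000) = 0.189000
  k2 = f(-0.125000, -0.666925) = 0.075029
  k3 = f(-0.125000, -0.686870) = 0.077273
  k4 = f(0.050000, -0.672954) = -0.030283
  u ← -0.700000 + (0.35/6)·(k1 + 2k2 + 2k3 + k4) = -0.672973
u(0.05) ≈ -0.6730

-0.6730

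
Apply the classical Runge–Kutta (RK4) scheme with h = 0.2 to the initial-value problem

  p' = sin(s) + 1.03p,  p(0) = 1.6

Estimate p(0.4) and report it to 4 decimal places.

2.5068

RK4: k1 = f(s_n, p_n); k2 = f(s_n + h/2, p_n + (h/2)·k1); k3 = f(s_n + h/2, p_n + (h/2)·k2); k4 = f(s_n + h, p_n + h·k3); p_{n+1} = p_n + (h/6)·(k1 + 2k2 + 2k3 + k4).
s=0.000000, p=1.600000:
  k1 = f(0.000000, 1.600000) = 1.648000
  k2 = f(0.100000, 1.764800) = 1.917577
  k3 = f(0.100000, 1.791758) = 1.945344
  k4 = f(0.200000, 1.989069) = 2.247410
  p ← 1.600000 + (0.2/6)·(k1 + 2k2 + 2k3 + k4) = 1.987375
s=0.200000, p=1.987375:
  k1 = f(0.200000, 1.987375) = 2.245666
  k2 = f(0.300000, 2.211942) = 2.573820
  k3 = f(0.300000, 2.244757) = 2.607620
  k4 = f(0.400000, 2.508899) = 2.973584
  p ← 1.987375 + (0.2/6)·(k1 + 2k2 + 2k3 + k4) = 2.506779
p(0.4) ≈ 2.5068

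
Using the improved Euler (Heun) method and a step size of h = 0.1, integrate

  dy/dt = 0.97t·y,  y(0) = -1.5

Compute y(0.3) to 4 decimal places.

-1.5669

Heun: k1 = f(t_n, y_n); k2 = f(t_n + h, y_n + h·k1); y_{n+1} = y_n + (h/2)·(k1 + k2).
t=0.000000, y=-1.500000:
  k1 = f(0.000000, -1.500000) = 0.000000
  k2 = f(0.100000, -1.500000) = -0.145500
  y ← -1.500000 + (0.1/2)·(0.000000 + (-0.145500)) = -1.507275
t=0.100000, y=-1.507275:
  k1 = f(0.100000, -1.507275) = -0.146206
  k2 = f(0.200000, -1.521896) = -0.295248
  y ← -1.507275 + (0.1/2)·(-0.146206 + (-0.295248)) = -1.529348
t=0.200000, y=-1.529348:
  k1 = f(0.200000, -1.529348) = -0.296693
  k2 = f(0.300000, -1.559017) = -0.453674
  y ← -1.529348 + (0.1/2)·(-0.296693 + (-0.453674)) = -1.566866
y(0.3) ≈ -1.5669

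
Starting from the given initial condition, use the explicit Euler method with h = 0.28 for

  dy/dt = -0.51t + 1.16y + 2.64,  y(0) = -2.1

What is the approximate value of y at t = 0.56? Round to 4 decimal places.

Euler: y_{n+1} = y_n + h·f(t_n, y_n).
t=0.000000, y=-2.100000: f=0.204000 → y ← -2.100000 + 0.28·0.204000 = -2.042880
t=0.280000, y=-2.042880: f=0.127459 → y ← -2.042880 + 0.28·0.127459 = -2.007191
y(0.56) ≈ -2.0072

-2.0072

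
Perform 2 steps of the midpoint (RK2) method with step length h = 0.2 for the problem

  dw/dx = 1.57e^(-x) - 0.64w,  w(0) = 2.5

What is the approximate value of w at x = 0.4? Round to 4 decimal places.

Midpoint: k1 = f(x_n, w_n); k2 = f(x_n + h/2, w_n + (h/2)·k1); w_{n+1} = w_n + h·k2.
x=0.000000, w=2.500000:
  k1 = f(0.000000, 2.500000) = -0.030000
  k2 = f(0.100000, 2.497000) = -0.177485
  w ← 2.500000 + 0.2·(-0.177485) = 2.464503
x=0.200000, w=2.464503:
  k1 = f(0.200000, 2.464503) = -0.291875
  k2 = f(0.300000, 2.435315) = -0.395517
  w ← 2.464503 + 0.2·(-0.395517) = 2.385399
w(0.4) ≈ 2.3854

2.3854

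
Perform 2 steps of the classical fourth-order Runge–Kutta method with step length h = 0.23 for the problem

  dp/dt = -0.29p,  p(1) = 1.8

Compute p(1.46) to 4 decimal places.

1.5752

RK4: k1 = f(t_n, p_n); k2 = f(t_n + h/2, p_n + (h/2)·k1); k3 = f(t_n + h/2, p_n + (h/2)·k2); k4 = f(t_n + h, p_n + h·k3); p_{n+1} = p_n + (h/6)·(k1 + 2k2 + 2k3 + k4).
t=1.000000, p=1.800000:
  k1 = f(1.000000, 1.800000) = -0.522000
  k2 = f(1.115000, 1.739970) = -0.504591
  k3 = f(1.115000, 1.741972) = -0.505172
  k4 = f(1.230000, 1.683810) = -0.488305
  p ← 1.800000 + (0.23/6)·(k1 + 2k2 + 2k3 + k4) = 1.683856
t=1.230000, p=1.683856:
  k1 = f(1.230000, 1.683856) = -0.488318
  k2 = f(1.345000, 1.627700) = -0.472033
  k3 = f(1.345000, 1.629573) = -0.472576
  k4 = f(1.460000, 1.575164) = -0.456798
  p ← 1.683856 + (0.23/6)·(k1 + 2k2 + 2k3 + k4) = 1.575207
p(1.46) ≈ 1.5752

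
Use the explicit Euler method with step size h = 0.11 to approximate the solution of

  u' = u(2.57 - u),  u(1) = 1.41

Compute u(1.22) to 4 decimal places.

Euler: u_{n+1} = u_n + h·f(x_n, u_n).
x=1.000000, u=1.410000: f=1.635600 → u ← 1.410000 + 0.11·1.635600 = 1.589916
x=1.110000, u=1.589916: f=1.558251 → u ← 1.589916 + 0.11·1.558251 = 1.761324
u(1.22) ≈ 1.7613

1.7613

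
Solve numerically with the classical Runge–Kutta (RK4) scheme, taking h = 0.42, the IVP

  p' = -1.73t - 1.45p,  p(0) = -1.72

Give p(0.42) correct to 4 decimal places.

-1.0629

RK4: k1 = f(t_n, p_n); k2 = f(t_n + h/2, p_n + (h/2)·k1); k3 = f(t_n + h/2, p_n + (h/2)·k2); k4 = f(t_n + h, p_n + h·k3); p_{n+1} = p_n + (h/6)·(k1 + 2k2 + 2k3 + k4).
t=0.000000, p=-1.720000:
  k1 = f(0.000000, -1.720000) = 2.494000
  k2 = f(0.210000, -1.196260) = 1.371277
  k3 = f(0.210000, -1.432032) = 1.713146
  k4 = f(0.420000, -1.000479) = 0.724094
  p ← -1.720000 + (0.42/6)·(k1 + 2k2 + 2k3 + k4) = -1.062914
p(0.42) ≈ -1.0629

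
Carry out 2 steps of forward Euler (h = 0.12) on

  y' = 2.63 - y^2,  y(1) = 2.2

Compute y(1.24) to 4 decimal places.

Euler: y_{n+1} = y_n + h·f(x_n, y_n).
x=1.000000, y=2.200000: f=-2.210000 → y ← 2.200000 + 0.12·(-2.210000) = 1.934800
x=1.120000, y=1.934800: f=-1.113451 → y ← 1.934800 + 0.12·(-1.113451) = 1.801186
y(1.24) ≈ 1.8012

1.8012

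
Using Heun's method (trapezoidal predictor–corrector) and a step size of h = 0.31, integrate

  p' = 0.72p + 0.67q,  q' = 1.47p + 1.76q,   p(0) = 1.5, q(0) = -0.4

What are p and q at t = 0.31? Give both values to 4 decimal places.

1.8281, 0.2496

Heun on (p,q): k1 = f(t_n, state_n); k2 = f(t_n + h, state_n + h·k1); state_{n+1} = state_n + (h/2)·(k1 + k2).
0.000000: (1.500000, -0.400000)
  k1 = (0.812000, 1.501000)
  predictor → (1.751720, 0.065310)
  k2 = (1.304996, 2.689974)
  → (1.828134, 0.249601)
(p(0.31), q(0.31)) ≈ (1.8281, 0.2496)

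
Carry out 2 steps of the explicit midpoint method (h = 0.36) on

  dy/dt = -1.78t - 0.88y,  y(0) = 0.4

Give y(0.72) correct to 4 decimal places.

Midpoint: k1 = f(t_n, y_n); k2 = f(t_n + h/2, y_n + (h/2)·k1); y_{n+1} = y_n + h·k2.
t=0.000000, y=0.400000:
  k1 = f(0.000000, 0.400000) = -0.352000
  k2 = f(0.180000, 0.336640) = -0.616643
  y ← 0.400000 + 0.36·(-0.616643) = 0.178008
t=0.360000, y=0.178008:
  k1 = f(0.360000, 0.178008) = -0.797447
  k2 = f(0.540000, 0.034468) = -0.991532
  y ← 0.178008 + 0.36·(-0.991532) = -0.178943
y(0.72) ≈ -0.1789

-0.1789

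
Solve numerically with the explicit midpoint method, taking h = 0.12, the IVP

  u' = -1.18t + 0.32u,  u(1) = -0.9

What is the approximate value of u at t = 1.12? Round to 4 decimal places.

-1.0880

Midpoint: k1 = f(t_n, u_n); k2 = f(t_n + h/2, u_n + (h/2)·k1); u_{n+1} = u_n + h·k2.
t=1.000000, u=-0.900000:
  k1 = f(1.000000, -0.900000) = -1.468000
  k2 = f(1.060000, -0.988080) = -1.566986
  u ← -0.900000 + 0.12·(-1.566986) = -1.088038
u(1.12) ≈ -1.0880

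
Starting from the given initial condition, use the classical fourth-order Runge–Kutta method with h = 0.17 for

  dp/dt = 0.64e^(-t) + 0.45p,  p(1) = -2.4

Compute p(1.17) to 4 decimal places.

RK4: k1 = f(t_n, p_n); k2 = f(t_n + h/2, p_n + (h/2)·k1); k3 = f(t_n + h/2, p_n + (h/2)·k2); k4 = f(t_n + h, p_n + h·k3); p_{n+1} = p_n + (h/6)·(k1 + 2k2 + 2k3 + k4).
t=1.000000, p=-2.400000:
  k1 = f(1.000000, -2.400000) = -0.844557
  k2 = f(1.085000, -2.471787) = -0.896047
  k3 = f(1.085000, -2.476164) = -0.898017
  k4 = f(1.170000, -2.552663) = -0.950063
  p ← -2.400000 + (0.17/6)·(k1 + 2k2 + 2k3 + k4) = -2.552511
p(1.17) ≈ -2.5525

-2.5525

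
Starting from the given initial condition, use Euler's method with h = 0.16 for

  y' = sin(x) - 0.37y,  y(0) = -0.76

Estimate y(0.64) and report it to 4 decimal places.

Euler: y_{n+1} = y_n + h·f(x_n, y_n).
x=0.000000, y=-0.760000: f=0.281200 → y ← -0.760000 + 0.16·0.281200 = -0.715008
x=0.160000, y=-0.715008: f=0.423871 → y ← -0.715008 + 0.16·0.423871 = -0.647189
x=0.320000, y=-0.647189: f=0.554026 → y ← -0.647189 + 0.16·0.554026 = -0.558544
x=0.480000, y=-0.558544: f=0.668441 → y ← -0.558544 + 0.16·0.668441 = -0.451594
y(0.64) ≈ -0.4516

-0.4516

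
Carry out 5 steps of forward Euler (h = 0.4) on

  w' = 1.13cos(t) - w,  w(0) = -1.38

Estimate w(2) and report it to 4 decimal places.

Euler: w_{n+1} = w_n + h·f(t_n, w_n).
t=0.000000, w=-1.380000: f=2.510000 → w ← -1.380000 + 0.4·2.510000 = -0.376000
t=0.400000, w=-0.376000: f=1.416799 → w ← -0.376000 + 0.4·1.416799 = 0.190720
t=0.800000, w=0.190720: f=0.596559 → w ← 0.190720 + 0.4·0.596559 = 0.429343
t=1.200000, w=0.429343: f=-0.019879 → w ← 0.429343 + 0.4·(-0.019879) = 0.421392
t=1.600000, w=0.421392: f=-0.454387 → w ← 0.421392 + 0.4·(-0.454387) = 0.239637
w(2) ≈ 0.2396

0.2396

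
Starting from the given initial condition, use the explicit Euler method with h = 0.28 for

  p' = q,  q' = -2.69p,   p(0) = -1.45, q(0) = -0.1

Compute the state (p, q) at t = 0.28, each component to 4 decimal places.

Euler on (p,q): p_{n+1} = p_n + h·p', q_{n+1} = q_n + h·q'.
0.000000: (-1.450000, -0.100000); f=(-0.100000, 3.900500) → (-1.478000, 0.992140)
(p(0.28), q(0.28)) ≈ (-1.4780, 0.9921)

-1.4780, 0.9921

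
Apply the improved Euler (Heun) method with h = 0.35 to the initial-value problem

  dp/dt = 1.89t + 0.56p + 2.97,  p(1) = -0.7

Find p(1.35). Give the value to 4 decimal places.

1.1328

Heun: k1 = f(t_n, p_n); k2 = f(t_n + h, p_n + h·k1); p_{n+1} = p_n + (h/2)·(k1 + k2).
t=1.000000, p=-0.700000:
  k1 = f(1.000000, -0.700000) = 4.468000
  k2 = f(1.350000, 0.863800) = 6.005228
  p ← -0.700000 + (0.35/2)·(4.468000 + 6.005228) = 1.132815
p(1.35) ≈ 1.1328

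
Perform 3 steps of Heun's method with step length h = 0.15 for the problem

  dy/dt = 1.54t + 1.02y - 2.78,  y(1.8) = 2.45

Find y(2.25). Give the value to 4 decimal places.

Heun: k1 = f(t_n, y_n); k2 = f(t_n + h, y_n + h·k1); y_{n+1} = y_n + (h/2)·(k1 + k2).
t=1.800000, y=2.450000:
  k1 = f(1.800000, 2.450000) = 2.491000
  k2 = f(1.950000, 2.823650) = 3.103123
  y ← 2.450000 + (0.15/2)·(2.491000 + 3.103123) = 2.869559
t=1.950000, y=2.869559:
  k1 = f(1.950000, 2.869559) = 3.149950
  k2 = f(2.100000, 3.342052) = 3.862893
  y ← 2.869559 + (0.15/2)·(3.149950 + 3.862893) = 3.395522
t=2.100000, y=3.395522:
  k1 = f(2.100000, 3.395522) = 3.917433
  k2 = f(2.250000, 3.983137) = 4.747800
  y ← 3.395522 + (0.15/2)·(3.917433 + 4.747800) = 4.045415
y(2.25) ≈ 4.0454

4.0454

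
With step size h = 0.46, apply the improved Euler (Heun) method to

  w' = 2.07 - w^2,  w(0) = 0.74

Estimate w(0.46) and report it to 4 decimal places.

Heun: k1 = f(t_n, w_n); k2 = f(t_n + h, w_n + h·k1); w_{n+1} = w_n + (h/2)·(k1 + k2).
t=0.000000, w=0.740000:
  k1 = f(0.000000, 0.740000) = 1.522400
  k2 = f(0.460000, 1.440304) = -0.004476
  w ← 0.740000 + (0.46/2)·(1.522400 + (-0.004476)) = 1.089123
w(0.46) ≈ 1.0891

1.0891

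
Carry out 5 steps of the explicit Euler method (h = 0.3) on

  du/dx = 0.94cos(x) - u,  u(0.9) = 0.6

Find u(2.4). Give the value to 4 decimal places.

Euler: u_{n+1} = u_n + h·f(x_n, u_n).
x=0.900000, u=0.600000: f=-0.015687 → u ← 0.600000 + 0.3·(-0.015687) = 0.595294
x=1.200000, u=0.595294: f=-0.254678 → u ← 0.595294 + 0.3·(-0.254678) = 0.518891
x=1.500000, u=0.518891: f=-0.452398 → u ← 0.518891 + 0.3·(-0.452398) = 0.383171
x=1.800000, u=0.383171: f=-0.596741 → u ← 0.383171 + 0.3·(-0.596741) = 0.204149
x=2.100000, u=0.204149: f=-0.678704 → u ← 0.204149 + 0.3·(-0.678704) = 0.000538
u(2.4) ≈ 0.0005

0.0005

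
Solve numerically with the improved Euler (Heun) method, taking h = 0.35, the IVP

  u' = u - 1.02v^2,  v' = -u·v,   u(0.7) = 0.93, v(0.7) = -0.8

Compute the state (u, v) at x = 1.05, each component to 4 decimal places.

1.1063, -0.5728

Heun on (u,v): k1 = f(x_n, state_n); k2 = f(x_n + h, state_n + h·k1); state_{n+1} = state_n + (h/2)·(k1 + k2).
0.700000: (0.930000, -0.800000)
  k1 = (0.277200, 0.744000)
  predictor → (1.027020, -0.539600)
  k2 = (0.730028, 0.554180)
  → (1.106265, -0.572819)
(u(1.05), v(1.05)) ≈ (1.1063, -0.5728)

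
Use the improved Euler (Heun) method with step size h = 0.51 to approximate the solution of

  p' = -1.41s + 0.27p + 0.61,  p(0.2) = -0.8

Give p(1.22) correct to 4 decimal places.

Heun: k1 = f(s_n, p_n); k2 = f(s_n + h, p_n + h·k1); p_{n+1} = p_n + (h/2)·(k1 + k2).
s=0.200000, p=-0.800000:
  k1 = f(0.200000, -0.800000) = 0.112000
  k2 = f(0.710000, -0.742880) = -0.591678
  p ← -0.800000 + (0.51/2)·(0.112000 + (-0.591678)) = -0.922318
s=0.710000, p=-0.922318:
  k1 = f(0.710000, -0.922318) = -0.640126
  k2 = f(1.220000, -1.248782) = -1.447371
  p ← -0.922318 + (0.51/2)·(-0.640126 + (-1.447371)) = -1.454630
p(1.22) ≈ -1.4546

-1.4546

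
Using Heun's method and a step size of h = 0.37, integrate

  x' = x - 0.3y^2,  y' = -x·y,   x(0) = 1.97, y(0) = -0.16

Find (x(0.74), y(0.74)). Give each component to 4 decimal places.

Heun on (x,y): k1 = f(t_n, state_n); k2 = f(t_n + h, state_n + h·k1); state_{n+1} = state_n + (h/2)·(k1 + k2).
0.000000: (1.970000, -0.160000)
  k1 = (1.962320, 0.315200)
  predictor → (2.696058, -0.043376)
  k2 = (2.695494, 0.116944)
  → (2.831696, -0.080053)
0.370000: (2.831696, -0.080053)
  k1 = (2.829773, 0.226687)
  predictor → (3.878712, 0.003821)
  k2 = (3.878707, -0.014820)
  → (4.072764, -0.040858)
(x(0.74), y(0.74)) ≈ (4.0728, -0.0409)

4.0728, -0.0409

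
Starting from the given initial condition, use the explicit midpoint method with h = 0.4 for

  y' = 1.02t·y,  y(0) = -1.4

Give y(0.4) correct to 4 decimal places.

Midpoint: k1 = f(t_n, y_n); k2 = f(t_n + h/2, y_n + (h/2)·k1); y_{n+1} = y_n + h·k2.
t=0.000000, y=-1.400000:
  k1 = f(0.000000, -1.400000) = 0.000000
  k2 = f(0.200000, -1.400000) = -0.285600
  y ← -1.400000 + 0.4·(-0.285600) = -1.514240
y(0.4) ≈ -1.5142

-1.5142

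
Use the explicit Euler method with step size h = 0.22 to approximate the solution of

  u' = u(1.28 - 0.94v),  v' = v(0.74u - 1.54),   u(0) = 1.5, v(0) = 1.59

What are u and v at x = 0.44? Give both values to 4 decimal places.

Euler on (u,v): u_{n+1} = u_n + h·u', v_{n+1} = v_n + h·v'.
0.000000: (1.500000, 1.590000); f=(-0.321900, -0.683700) → (1.429182, 1.439586)
0.220000: (1.429182, 1.439586); f=(-0.104632, -0.694464) → (1.406163, 1.286804)
(u(0.44), v(0.44)) ≈ (1.4062, 1.2868)

1.4062, 1.2868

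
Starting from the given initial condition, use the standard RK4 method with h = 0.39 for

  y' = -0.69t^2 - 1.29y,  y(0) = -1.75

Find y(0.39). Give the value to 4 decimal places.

-1.0707

RK4: k1 = f(t_n, y_n); k2 = f(t_n + h/2, y_n + (h/2)·k1); k3 = f(t_n + h/2, y_n + (h/2)·k2); k4 = f(t_n + h, y_n + h·k3); y_{n+1} = y_n + (h/6)·(k1 + 2k2 + 2k3 + k4).
t=0.000000, y=-1.750000:
  k1 = f(0.000000, -1.750000) = 2.257500
  k2 = f(0.195000, -1.309787) = 1.663389
  k3 = f(0.195000, -1.425639) = 1.812837
  k4 = f(0.390000, -1.042993) = 1.240513
  y ← -1.750000 + (0.39/6)·(k1 + 2k2 + 2k3 + k4) = -1.070720
y(0.39) ≈ -1.0707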